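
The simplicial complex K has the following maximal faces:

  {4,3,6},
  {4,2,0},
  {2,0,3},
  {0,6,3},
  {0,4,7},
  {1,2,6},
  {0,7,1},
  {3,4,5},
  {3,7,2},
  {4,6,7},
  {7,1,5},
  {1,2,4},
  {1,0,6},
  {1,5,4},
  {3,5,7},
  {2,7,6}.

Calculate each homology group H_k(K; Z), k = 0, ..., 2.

Order the vertices as 0 < 1 < 2 < 3 < 4 < 5 < 6 < 7. Listing each simplex with vertices in this order, K has dimension 2 with simplices:

  0-simplices (8): [0], [1], [2], [3], [4], [5], [6], [7]
  1-simplices (24): (24 of them)
  2-simplices (16): [0,1,6], [0,1,7], [0,2,3], [0,2,4], [0,3,6], [0,4,7], [1,2,4], [1,2,6], [1,4,5], [1,5,7], [2,3,7], [2,6,7], [3,4,5], [3,4,6], [3,5,7], [4,6,7]

Hence C_0 ≅ Z^8, C_1 ≅ Z^24, C_2 ≅ Z^16.

∂_1: C_1 → C_0 sends each edge [p,q] (with p < q) to q − p. For instance
  ∂[0,1] = [1] − [0].
This gives a 8×24 integer matrix of rank 7; reducing to Smith normal form yields diagonal entries (1,1,1,1,1,1,1).

The boundary map ∂_2: C_2 → C_1 acts by ∂[p,q,r] = [q,r] − [p,r] + [p,q]. For instance
  ∂[0,2,4] = [2,4] − [0,4] + [0,2],
  ∂[1,2,6] = [2,6] − [1,6] + [1,2].
The resulting 24×16 matrix has rank 15, and its Smith normal form has invariant factors (1,1,1,1,1,1,1,1,1,1,1,1,1,1,1).

From H_k ≅ ker(∂_k) / im(∂_{k+1}) we obtain:

  H_0: rank C_0 − rank ∂_1 = 8 − 7 = 1, and the invariant factors of ∂_1 are all 1, so H_0 ≅ Z.
  H_1: rank ker ∂_1 − rank ∂_2 = (24 − 7) − 15 = 2, and the invariant factors of ∂_2 are all 1, so H_1 ≅ Z^2.
  H_2: rank ker ∂_2 − rank ∂_3 = (16 − 15) − 0 = 1, and there is no ∂_3, so H_2 ≅ Z.

H_0 = Z,  H_1 = Z^2,  H_2 = Z.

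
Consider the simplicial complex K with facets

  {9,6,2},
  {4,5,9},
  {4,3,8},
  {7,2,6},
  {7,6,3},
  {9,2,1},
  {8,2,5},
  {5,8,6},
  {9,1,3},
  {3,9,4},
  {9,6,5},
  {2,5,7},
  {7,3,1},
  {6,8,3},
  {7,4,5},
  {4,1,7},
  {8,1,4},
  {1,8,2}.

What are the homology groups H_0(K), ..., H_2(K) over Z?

H_0 ≅ Z,  H_1 ≅ Z ⊕ Z_2,  H_2 = 0.

Take the total order 1 < 2 < 3 < 4 < 5 < 6 < 7 < 8 < 9 on the vertex set. Then K (dimension 2) consists of the simplices:

  0-simplices (9): [1], [2], [3], [4], [5], [6], [7], [8], [9]
  1-simplices (27): (27 of them)
  2-simplices (18): [1,2,8], [1,2,9], [1,3,7], [1,3,9], [1,4,7], [1,4,8], [2,5,7], [2,5,8], [2,6,7], [2,6,9], [3,4,8], [3,4,9], [3,6,7], [3,6,8], [4,5,7], [4,5,9], [5,6,8], [5,6,9]

Hence C_0 ≅ Z^9, C_1 ≅ Z^27, C_2 ≅ Z^18.

The boundary map ∂_1: C_1 → C_0 maps an edge to its endpoints' difference, ∂[p,q] = q − p.
As a 9×27 matrix over Z this has rank 8, with invariant factors (1,1,1,1,1,1,1,1).

The boundary map ∂_2: C_2 → C_1 maps a triangle to the signed sum of its edges. For instance
  ∂[2,6,7] = [6,7] − [2,7] + [2,6],
  ∂[3,6,7] = [6,7] − [3,7] + [3,6].
The resulting 27×18 matrix has rank 18, and its Smith normal form has invariant factors (1,1,1,1,1,1,1,1,1,1,1,1,1,1,1,1,1,2).

Reading off H_k = ker ∂_k / im ∂_{k+1}:

  H_0: rank C_0 − rank ∂_1 = 9 − 8 = 1, and the invariant factors of ∂_1 are all 1, so H_0 ≅ Z.
  H_1: rank ker ∂_1 − rank ∂_2 = (27 − 8) − 18 = 1, and ∂_2 has invariant factor 2 > 1, so H_1 ≅ Z ⊕ Z_2.
  H_2: rank ker ∂_2 − rank ∂_3 = (18 − 18) − 0 = 0, and there is no ∂_3, so H_2 ≅ 0.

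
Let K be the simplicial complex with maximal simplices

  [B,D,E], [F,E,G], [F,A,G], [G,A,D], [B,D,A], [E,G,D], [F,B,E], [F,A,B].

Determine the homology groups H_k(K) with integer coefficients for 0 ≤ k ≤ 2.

Fix the vertex order A < B < D < E < F < G and write every simplex with vertices in increasing order. Then dim K = 2 and the simplices of K are:

  0-simplices (6): A, B, D, E, F, G
  1-simplices (12): AB, AD, AF, AG, BD, BE, BF, DE, DG, EF, EG, FG
  2-simplices (8): ABD, ABF, ADG, AFG, BDE, BEF, DEG, EFG

Hence C_0 ≅ Z^6, C_1 ≅ Z^12, C_2 ≅ Z^8.

The boundary map ∂_1: C_1 → C_0 is given by ∂[p,q] = [q] − [p]. For instance
  ∂BD = D − B.
As a 6×12 matrix over Z this has rank 5, with invariant factors (1,1,1,1,1).

∂_2: C_2 → C_1 sends each 2-simplex [p,q,r] to [q,r] − [p,r] + [p,q]. For instance
  ∂DEG = EG − DG + DE,
  ∂BEF = EF − BF + BE.
This gives a 12×8 integer matrix of rank 7; reducing to Smith normal form yields diagonal entries (1,1,1,1,1,1,1).

Computing H_k = (kernel of ∂_k) / (image of ∂_{k+1}):

  H_0: rank C_0 − rank ∂_1 = 6 − 5 = 1, and the invariant factors of ∂_1 are all 1, so H_0 ≅ Z.
  H_1: rank ker ∂_1 − rank ∂_2 = (12 − 5) − 7 = 0, and the invariant factors of ∂_2 are all 1, so H_1 ≅ 0.
  H_2: rank ker ∂_2 − rank ∂_3 = (8 − 7) − 0 = 1, and there is no ∂_3, so H_2 ≅ Z.

(K is a triangulation of the 2-sphere S^2.)

H_0 = Z,  H_1 = 0,  H_2 = Z.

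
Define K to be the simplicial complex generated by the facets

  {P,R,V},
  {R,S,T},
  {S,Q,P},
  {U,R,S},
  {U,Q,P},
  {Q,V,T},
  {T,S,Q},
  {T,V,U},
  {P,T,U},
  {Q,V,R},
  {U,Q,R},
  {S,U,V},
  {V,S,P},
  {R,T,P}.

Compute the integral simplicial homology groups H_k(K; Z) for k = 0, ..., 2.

H_0 = Z,  H_1 = Z^2,  H_2 = Z.

Fix the vertex order P < Q < R < S < T < U < V and write every simplex with vertices in increasing order. Then dim K = 2 and the simplices of K are:

  0-simplices (7): P, Q, R, S, T, U, V
  1-simplices (21): PQ, PR, PS, PT, PU, PV, QR, QS, QT, QU, QV, RS, RT, RU, RV, ST, SU, SV, TU, TV, UV
  2-simplices (14): PQS, PQU, PRT, PRV, PSV, PTU, QRU, QRV, QST, QTV, RST, RSU, SUV, TUV

Hence C_0 ≅ Z^7, C_1 ≅ Z^21, C_2 ≅ Z^14.

∂_1: C_1 → C_0 maps an edge to its endpoints' difference, ∂[p,q] = q − p. For instance
  ∂RT = T − R.
The resulting 7×21 matrix has rank 6, and its Smith normal form has invariant factors (1,1,1,1,1,1).

The boundary map ∂_2: C_2 → C_1 maps a triangle to the signed sum of its edges. For instance
  ∂RSU = SU − RU + RS,
  ∂PRT = RT − PT + PR.
The 21×14 boundary matrix has rank 13 and Smith normal form diag(1,1,1,1,1,1,1,1,1,1,1,1,1).

Reading off H_k = ker ∂_k / im ∂_{k+1}:

  H_0: rank C_0 − rank ∂_1 = 7 − 6 = 1, and the invariant factors of ∂_1 are all 1, so H_0 ≅ Z.
  H_1: rank ker ∂_1 − rank ∂_2 = (21 − 6) − 13 = 2, and the invariant factors of ∂_2 are all 1, so H_1 ≅ Z^2.
  H_2: rank ker ∂_2 − rank ∂_3 = (14 − 13) − 0 = 1, and there is no ∂_3, so H_2 ≅ Z.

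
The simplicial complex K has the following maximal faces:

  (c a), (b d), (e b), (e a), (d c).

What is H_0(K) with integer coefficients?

H_0 ≅ Z.

Order the vertices as a < b < c < d < e. Listing each simplex with vertices in this order, K has dimension 1 with simplices:

  0-simplices (5): a, b, c, d, e
  1-simplices (5): ac, ae, bd, be, cd

Hence C_0 ≅ Z^5, C_1 ≅ Z^5.

The boundary map ∂_1: C_1 → C_0 maps an edge to its endpoints' difference, ∂[p,q] = q − p. For instance
  ∂cd = d − c.
The resulting 5×5 matrix has rank 4, and its Smith normal form has invariant factors (1,1,1,1).

Reading off H_k = ker ∂_k / im ∂_{k+1}:

  H_0: rank C_0 − rank ∂_1 = 5 − 4 = 1, and the invariant factors of ∂_1 are all 1, so H_0 ≅ Z.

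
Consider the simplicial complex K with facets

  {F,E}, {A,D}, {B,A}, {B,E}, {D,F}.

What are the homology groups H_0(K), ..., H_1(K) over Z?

H_0 ≅ Z,  H_1 ≅ Z.

K has 5 vertices, 5 edges.
rank ∂_0 = 0, rank ∂_1 = 4 ⇒ b_0 = 5 − 0 − 4 = 1; all invariant factors of ∂_1 are 1 so no torsion. So H_0 ≅ Z.
rank ∂_1 = 4, rank ∂_2 = 0 ⇒ b_1 = 5 − 4 − 0 = 1. So H_1 ≅ Z.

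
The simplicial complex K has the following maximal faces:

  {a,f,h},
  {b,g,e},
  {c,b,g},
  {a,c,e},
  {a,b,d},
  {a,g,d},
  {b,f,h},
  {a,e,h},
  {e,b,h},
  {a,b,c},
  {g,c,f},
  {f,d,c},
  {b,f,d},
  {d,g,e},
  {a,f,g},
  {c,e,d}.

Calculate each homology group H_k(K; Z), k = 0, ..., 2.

H_0 ≅ Z,  H_1 ≅ Z^2,  H_2 ≅ Z.

We work with the vertex ordering a < b < c < d < e < f < g < h. The simplices of K, each written with vertices in increasing order, are:

  0-simplices (8): a, b, c, d, e, f, g, h
  1-simplices (24): ab, ac, ad, ae, af, ag, ah, bc, bd, be, bf, bg, bh, cd, ce, cf, cg, de, df, dg, eg, eh, fg, fh
  2-simplices (16): abc, abd, ace, adg, aeh, afg, afh, bcg, bdf, beg, beh, bfh, cde, cdf, cfg, deg

giving chain groups C_0 ≅ Z^8, C_1 ≅ Z^24, C_2 ≅ Z^16.

Boundary ∂_1: C_1 → C_0 is given by ∂[p,q] = [q] − [p].
The resulting 8×24 matrix has rank 7, and its Smith normal form has invariant factors (1,1,1,1,1,1,1).

∂_2: C_2 → C_1 acts by ∂[p,q,r] = [q,r] − [p,r] + [p,q]. For instance
  ∂bfh = fh − bh + bf,
  ∂beg = eg − bg + be.
This gives a 24×16 integer matrix of rank 15; reducing to Smith normal form yields diagonal entries (1,1,1,1,1,1,1,1,1,1,1,1,1,1,1).

Reading off H_k = ker ∂_k / im ∂_{k+1}:

  H_0: rank C_0 − rank ∂_1 = 8 − 7 = 1, and the invariant factors of ∂_1 are all 1, so H_0 = Z.
  H_1: rank ker ∂_1 − rank ∂_2 = (24 − 7) − 15 = 2, and the invariant factors of ∂_2 are all 1, so H_1 = Z^2.
  H_2: rank ker ∂_2 − rank ∂_3 = (16 − 15) − 0 = 1, and there is no ∂_3, so H_2 = Z.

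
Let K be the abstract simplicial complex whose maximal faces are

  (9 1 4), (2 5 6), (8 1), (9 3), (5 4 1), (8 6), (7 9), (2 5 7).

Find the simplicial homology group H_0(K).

Order the vertices as 1 < 2 < 3 < 4 < 5 < 6 < 7 < 8 < 9. Listing each simplex with vertices in this order, K has dimension 2 with simplices:

  0-simplices (9): [1], [2], [3], [4], [5], [6], [7], [8], [9]
  1-simplices (14): [1,4], [1,5], [1,8], [1,9], [2,5], [2,6], [2,7], [3,9], [4,5], [4,9], [5,6], [5,7], [6,8], [7,9]
  2-simplices (4): [1,4,5], [1,4,9], [2,5,6], [2,5,7]

so the chain groups are C_0 ≅ Z^9, C_1 ≅ Z^14, C_2 ≅ Z^4.

∂_1: C_1 → C_0 maps an edge to its endpoints' difference, ∂[p,q] = q − p.
This gives a 9×14 integer matrix of rank 8; reducing to Smith normal form yields diagonal entries (1,1,1,1,1,1,1,1).

The boundary map ∂_2: C_2 → C_1 sends each 2-simplex [p,q,r] to [q,r] − [p,r] + [p,q]. For instance
  ∂[1,4,5] = [4,5] − [1,5] + [1,4],
  ∂[1,4,9] = [4,9] − [1,9] + [1,4].
The 14×4 boundary matrix has rank 4 and Smith normal form diag(1,1,1,1).

From H_k ≅ ker(∂_k) / im(∂_{k+1}) we obtain:

  H_0: rank C_0 − rank ∂_1 = 9 − 8 = 1, and the invariant factors of ∂_1 are all 1, so H_0 ≅ Z.

H_0 ≅ Z.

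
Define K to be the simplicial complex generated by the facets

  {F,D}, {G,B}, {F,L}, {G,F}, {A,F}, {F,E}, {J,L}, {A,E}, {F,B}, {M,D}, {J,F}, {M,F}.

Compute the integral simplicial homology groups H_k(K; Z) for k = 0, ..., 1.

Take the total order A < B < D < E < F < G < J < L < M on the vertex set. Then K (dimension 1) consists of the simplices:

  0-simplices (9): A, B, D, E, F, G, J, L, M
  1-simplices (12): AE, AF, BF, BG, DF, DM, EF, FG, FJ, FL, FM, JL

so the chain groups are C_0 ≅ Z^9, C_1 ≅ Z^12.

Boundary ∂_1: C_1 → C_0 maps an edge to its endpoints' difference, ∂[p,q] = q − p. For instance
  ∂DM = M − D.
The 9×12 boundary matrix has rank 8 and Smith normal form diag(1,1,1,1,1,1,1,1).

Computing H_k = (kernel of ∂_k) / (image of ∂_{k+1}):

  H_0: rank C_0 − rank ∂_1 = 9 − 8 = 1, and the invariant factors of ∂_1 are all 1, so H_0 ≅ Z.
  H_1: rank ker ∂_1 − rank ∂_2 = (12 − 8) − 0 = 4, and there is no ∂_2, so H_1 ≅ Z^4.

H_0 = Z,  H_1 = Z^4.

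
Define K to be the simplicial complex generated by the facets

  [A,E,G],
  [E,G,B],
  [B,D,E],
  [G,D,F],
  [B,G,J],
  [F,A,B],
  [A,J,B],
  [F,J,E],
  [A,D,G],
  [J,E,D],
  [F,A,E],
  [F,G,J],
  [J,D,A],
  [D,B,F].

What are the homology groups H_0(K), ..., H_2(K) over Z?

Order the vertices as A < B < D < E < F < G < J. Listing each simplex with vertices in this order, K has dimension 2 with simplices:

  0-simplices (7): A, B, D, E, F, G, J
  1-simplices (21): AB, AD, AE, AF, AG, AJ, BD, BE, BF, BG, BJ, DE, DF, DG, DJ, EF, EG, EJ, FG, FJ, GJ
  2-simplices (14): ABF, ABJ, ADG, ADJ, AEF, AEG, BDE, BDF, BEG, BGJ, DEJ, DFG, EFJ, FGJ

so the chain groups are C_0 ≅ Z^7, C_1 ≅ Z^21, C_2 ≅ Z^14.

Boundary ∂_1: C_1 → C_0 maps an edge to its endpoints' difference, ∂[p,q] = q − p. For instance
  ∂DF = F − D.
The 7×21 boundary matrix has rank 6 and Smith normal form diag(1,1,1,1,1,1).

The boundary map ∂_2: C_2 → C_1 acts by ∂[p,q,r] = [q,r] − [p,r] + [p,q]. For instance
  ∂BDF = DF − BF + BD,
  ∂AEG = EG − AG + AE.
The 21×14 boundary matrix has rank 13 and Smith normal form diag(1,1,1,1,1,1,1,1,1,1,1,1,1).

From H_k ≅ ker(∂_k) / im(∂_{k+1}) we obtain:

  H_0: rank C_0 − rank ∂_1 = 7 − 6 = 1, and the invariant factors of ∂_1 are all 1, so H_0 ≅ Z.
  H_1: rank ker ∂_1 − rank ∂_2 = (21 − 6) − 13 = 2, and the invariant factors of ∂_2 are all 1, so H_1 ≅ Z^2.
  H_2: rank ker ∂_2 − rank ∂_3 = (14 − 13) − 0 = 1, and there is no ∂_3, so H_2 ≅ Z.

As a check, the Euler characteristic is 7 − 21 + 14 = 0, which agrees with 1 − 2 + 1 = 0.
(K is a triangulation of the torus T^2.)

H_0 = Z,  H_1 = Z^2,  H_2 = Z.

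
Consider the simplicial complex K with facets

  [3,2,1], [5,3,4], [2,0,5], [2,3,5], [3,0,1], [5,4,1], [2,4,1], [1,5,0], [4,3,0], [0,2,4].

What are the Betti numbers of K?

Order the vertices as 0 < 1 < 2 < 3 < 4 < 5. Listing each simplex with vertices in this order, K has dimension 2 with simplices:

  0-simplices (6): [0], [1], [2], [3], [4], [5]
  1-simplices (15): [0,1], [0,2], [0,3], [0,4], [0,5], [1,2], [1,3], [1,4], [1,5], [2,3], [2,4], [2,5], [3,4], [3,5], [4,5]
  2-simplices (10): [0,1,3], [0,1,5], [0,2,4], [0,2,5], [0,3,4], [1,2,3], [1,2,4], [1,4,5], [2,3,5], [3,4,5]

Hence C_0 ≅ Z^6, C_1 ≅ Z^15, C_2 ≅ Z^10.

The boundary map ∂_1: C_1 → C_0 maps an edge to its endpoints' difference, ∂[p,q] = q − p.
As a 6×15 matrix over Z this has rank 5, with invariant factors (1,1,1,1,1).

The boundary map ∂_2: C_2 → C_1 maps a triangle to the signed sum of its edges. For instance
  ∂[1,4,5] = [4,5] − [1,5] + [1,4],
  ∂[0,2,5] = [2,5] − [0,5] + [0,2].
The 15×10 boundary matrix has rank 10 and Smith normal form diag(1,1,1,1,1,1,1,1,1,2).

Now H_k = ker ∂_k / im ∂_{k+1}, so:

  H_0: rank C_0 − rank ∂_1 = 6 − 5 = 1, and the invariant factors of ∂_1 are all 1, so H_0 = Z.
  H_1: rank ker ∂_1 − rank ∂_2 = (15 − 5) − 10 = 0, and ∂_2 has invariant factor 2 > 1, so H_1 = Z/2.
  H_2: rank ker ∂_2 − rank ∂_3 = (10 − 10) − 0 = 0, and there is no ∂_3, so H_2 = 0.

As a check, the Euler characteristic is 6 − 15 + 10 = 1, which agrees with 1 − 0 + 0 = 1.
(K is a triangulation of the real projective plane RP^2.)

Hence the Betti numbers are b_0 = 1, b_1 = 0, b_2 = 0.

b_0 = 1, b_1 = 0, b_2 = 0.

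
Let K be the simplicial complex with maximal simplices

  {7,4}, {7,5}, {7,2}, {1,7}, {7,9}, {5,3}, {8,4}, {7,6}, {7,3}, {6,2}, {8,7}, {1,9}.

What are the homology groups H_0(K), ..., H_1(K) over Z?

H_0 = Z,  H_1 = Z^4.

K has 9 vertices, 12 edges.
rank ∂_0 = 0, rank ∂_1 = 8 ⇒ b_0 = 9 − 0 − 8 = 1; all invariant factors of ∂_1 are 1 so no torsion. So H_0 ≅ Z.
rank ∂_1 = 8, rank ∂_2 = 0 ⇒ b_1 = 12 − 8 − 0 = 4. So H_1 ≅ Z^4.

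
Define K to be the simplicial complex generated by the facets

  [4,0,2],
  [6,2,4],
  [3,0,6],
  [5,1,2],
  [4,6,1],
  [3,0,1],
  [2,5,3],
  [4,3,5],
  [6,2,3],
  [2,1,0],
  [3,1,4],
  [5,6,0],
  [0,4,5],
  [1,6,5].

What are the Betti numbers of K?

Order the vertices as 0 < 1 < 2 < 3 < 4 < 5 < 6. Listing each simplex with vertices in this order, K has dimension 2 with simplices:

  0-simplices (7): [0], [1], [2], [3], [4], [5], [6]
  1-simplices (21): [0,1], [0,2], [0,3], [0,4], [0,5], [0,6], [1,2], [1,3], [1,4], [1,5], [1,6], [2,3], [2,4], [2,5], [2,6], [3,4], [3,5], [3,6], [4,5], [4,6], [5,6]
  2-simplices (14): [0,1,2], [0,1,3], [0,2,4], [0,3,6], [0,4,5], [0,5,6], [1,2,5], [1,3,4], [1,4,6], [1,5,6], [2,3,5], [2,3,6], [2,4,6], [3,4,5]

so the chain groups are C_0 ≅ Z^7, C_1 ≅ Z^21, C_2 ≅ Z^14.

∂_1: C_1 → C_0 maps an edge to its endpoints' difference, ∂[p,q] = q − p. For instance
  ∂[1,6] = [6] − [1].
As a 7×21 matrix over Z this has rank 6, with invariant factors (1,1,1,1,1,1).

Boundary ∂_2: C_2 → C_1 sends each 2-simplex [p,q,r] to [q,r] − [p,r] + [p,q]. For instance
  ∂[0,1,3] = [1,3] − [0,3] + [0,1],
  ∂[2,4,6] = [4,6] − [2,6] + [2,4].
This gives a 21×14 integer matrix of rank 13; reducing to Smith normal form yields diagonal entries (1,1,1,1,1,1,1,1,1,1,1,1,1).

Reading off H_k = ker ∂_k / im ∂_{k+1}:

  H_0: rank C_0 − rank ∂_1 = 7 − 6 = 1, and the invariant factors of ∂_1 are all 1, so H_0 = Z.
  H_1: rank ker ∂_1 − rank ∂_2 = (21 − 6) − 13 = 2, and the invariant factors of ∂_2 are all 1, so H_1 = Z^2.
  H_2: rank ker ∂_2 − rank ∂_3 = (14 − 13) − 0 = 1, and there is no ∂_3, so H_2 = Z.

As a check, the Euler characteristic is 7 − 21 + 14 = 0, which agrees with 1 − 2 + 1 = 0.
(K is a triangulation of the torus T^2.)

Hence the Betti numbers are b_0 = 1, b_1 = 2, b_2 = 1.

b_0 = 1, b_1 = 2, b_2 = 1.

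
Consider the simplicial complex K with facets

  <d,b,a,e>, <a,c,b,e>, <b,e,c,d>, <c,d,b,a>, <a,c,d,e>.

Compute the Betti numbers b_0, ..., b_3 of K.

b_0 = 1, b_1 = 0, b_2 = 0, b_3 = 1.

We work with the vertex ordering a < b < c < d < e. The simplices of K, each written with vertices in increasing order, are:

  0-simplices (5): a, b, c, d, e
  1-simplices (10): ab, ac, ad, ae, bc, bd, be, cd, ce, de
  2-simplices (10): abc, abd, abe, acd, ace, ade, bcd, bce, bde, cde
  3-simplices (5): abcd, abce, abde, acde, bcde

Hence C_0 ≅ Z^5, C_1 ≅ Z^10, C_2 ≅ Z^10, C_3 ≅ Z^5.

Boundary ∂_1: C_1 → C_0 is given by ∂[p,q] = [q] − [p].
As a 5×10 matrix over Z this has rank 4, with invariant factors (1,1,1,1).

∂_2: C_2 → C_1 sends each 2-simplex [p,q,r] to [q,r] − [p,r] + [p,q]. For instance
  ∂abe = be − ae + ab,
  ∂abc = bc − ac + ab.
As a 10×10 matrix over Z this has rank 6, with invariant factors (1,1,1,1,1,1).

The boundary map ∂_3: C_3 → C_2 sends each 3-simplex σ to the alternating sum Σ_i (−1)^i (σ with its i-th vertex removed). For instance
  ∂bcde = cde − bde + bce − bcd,
  ∂acde = cde − ade + ace − acd.
This gives a 10×5 integer matrix of rank 4; reducing to Smith normal form yields diagonal entries (1,1,1,1).

Reading off H_k = ker ∂_k / im ∂_{k+1}:

  H_0: rank C_0 − rank ∂_1 = 5 − 4 = 1, and the invariant factors of ∂_1 are all 1, so H_0 ≅ Z.
  H_1: rank ker ∂_1 − rank ∂_2 = (10 − 4) − 6 = 0, and the invariant factors of ∂_2 are all 1, so H_1 ≅ 0.
  H_2: rank ker ∂_2 − rank ∂_3 = (10 − 6) − 4 = 0, and the invariant factors of ∂_3 are all 1, so H_2 ≅ 0.
  H_3: rank ker ∂_3 − rank ∂_4 = (5 − 4) − 0 = 1, and there is no ∂_4, so H_3 ≅ Z.

As a check, the Euler characteristic is 5 − 10 + 10 − 5 = 0, which agrees with 1 − 0 + 0 − 1 = 0.

Hence the Betti numbers are b_0 = 1, b_1 = 0, b_2 = 0, b_3 = 1.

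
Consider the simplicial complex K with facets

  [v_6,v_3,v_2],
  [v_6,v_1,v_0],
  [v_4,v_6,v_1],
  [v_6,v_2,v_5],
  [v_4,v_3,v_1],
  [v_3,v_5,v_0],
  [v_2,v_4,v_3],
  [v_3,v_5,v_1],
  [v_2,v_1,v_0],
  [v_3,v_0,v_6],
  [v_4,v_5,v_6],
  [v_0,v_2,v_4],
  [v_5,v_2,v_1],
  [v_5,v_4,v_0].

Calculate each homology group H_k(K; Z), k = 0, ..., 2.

Fix the vertex order v_0 < v_1 < v_2 < v_3 < v_4 < v_5 < v_6 and write every simplex with vertices in increasing order. Then dim K = 2 and the simplices of K are:

  0-simplices (7): [v_0], [v_1], [v_2], [v_3], [v_4], [v_5], [v_6]
  1-simplices (21): (21 of them)
  2-simplices (14): (14 of them)

so the chain groups are C_0 ≅ Z^7, C_1 ≅ Z^21, C_2 ≅ Z^14.

∂_1: C_1 → C_0 is given by ∂[p,q] = [q] − [p]. For instance
  ∂[v_0,v_6] = [v_6] − [v_0].
As a 7×21 matrix over Z this has rank 6, with invariant factors (1,1,1,1,1,1).

∂_2: C_2 → C_1 maps a triangle to the signed sum of its edges. For instance
  ∂[v_2,v_3,v_6] = [v_3,v_6] − [v_2,v_6] + [v_2,v_3],
  ∂[v_2,v_3,v_4] = [v_3,v_4] − [v_2,v_4] + [v_2,v_3].
The 21×14 boundary matrix has rank 13 and Smith normal form diag(1,1,1,1,1,1,1,1,1,1,1,1,1).

Computing H_k = (kernel of ∂_k) / (image of ∂_{k+1}):

  H_0: rank C_0 − rank ∂_1 = 7 − 6 = 1, and the invariant factors of ∂_1 are all 1, so H_0 ≅ Z.
  H_1: rank ker ∂_1 − rank ∂_2 = (21 − 6) − 13 = 2, and the invariant factors of ∂_2 are all 1, so H_1 ≅ Z^2.
  H_2: rank ker ∂_2 − rank ∂_3 = (14 − 13) − 0 = 1, and there is no ∂_3, so H_2 ≅ Z.

H_0 = Z,  H_1 = Z^2,  H_2 = Z.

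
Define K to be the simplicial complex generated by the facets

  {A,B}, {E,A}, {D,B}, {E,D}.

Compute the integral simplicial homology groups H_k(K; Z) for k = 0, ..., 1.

Order the vertices as A < B < D < E. Listing each simplex with vertices in this order, K has dimension 1 with simplices:

  0-simplices (4): A, B, D, E
  1-simplices (4): AB, AE, BD, DE

so the chain groups are C_0 ≅ Z^4, C_1 ≅ Z^4.

Boundary ∂_1: C_1 → C_0 is given by ∂[p,q] = [q] − [p]. For instance
  ∂BD = D − B.
The 4×4 boundary matrix has rank 3 and Smith normal form diag(1,1,1).

Reading off H_k = ker ∂_k / im ∂_{k+1}:

  H_0: rank C_0 − rank ∂_1 = 4 − 3 = 1, and the invariant factors of ∂_1 are all 1, so H_0 = Z.
  H_1: rank ker ∂_1 − rank ∂_2 = (4 − 3) − 0 = 1, and there is no ∂_2, so H_1 = Z.

As a check, the Euler characteristic is 4 − 4 = 0, which agrees with 1 − 1 = 0.

H_0 = Z,  H_1 = Z.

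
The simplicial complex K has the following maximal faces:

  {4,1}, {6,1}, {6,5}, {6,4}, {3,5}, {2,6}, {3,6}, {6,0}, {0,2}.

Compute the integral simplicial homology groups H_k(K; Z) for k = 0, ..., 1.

H_0 = Z,  H_1 = Z^3.

We work with the vertex ordering 0 < 1 < 2 < 3 < 4 < 5 < 6. The simplices of K, each written with vertices in increasing order, are:

  0-simplices (7): [0], [1], [2], [3], [4], [5], [6]
  1-simplices (9): [0,2], [0,6], [1,4], [1,6], [2,6], [3,5], [3,6], [4,6], [5,6]

Hence C_0 ≅ Z^7, C_1 ≅ Z^9.

Boundary ∂_1: C_1 → C_0 is given by ∂[p,q] = [q] − [p]. For instance
  ∂[1,4] = [4] − [1].
This gives a 7×9 integer matrix of rank 6; reducing to Smith normal form yields diagonal entries (1,1,1,1,1,1).

Now H_k = ker ∂_k / im ∂_{k+1}, so:

  H_0: rank C_0 − rank ∂_1 = 7 − 6 = 1, and the invariant factors of ∂_1 are all 1, so H_0 = Z.
  H_1: rank ker ∂_1 − rank ∂_2 = (9 − 6) − 0 = 3, and there is no ∂_2, so H_1 = Z^3.

As a check, the Euler characteristic is 7 − 9 = -2, which agrees with 1 − 3 = -2.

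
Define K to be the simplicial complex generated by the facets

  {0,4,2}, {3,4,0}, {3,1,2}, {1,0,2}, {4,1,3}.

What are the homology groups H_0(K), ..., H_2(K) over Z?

Fix the vertex order 0 < 1 < 2 < 3 < 4 and write every simplex with vertices in increasing order. Then dim K = 2 and the simplices of K are:

  0-simplices (5): [0], [1], [2], [3], [4]
  1-simplices (10): [0,1], [0,2], [0,3], [0,4], [1,2], [1,3], [1,4], [2,3], [2,4], [3,4]
  2-simplices (5): [0,1,2], [0,2,4], [0,3,4], [1,2,3], [1,3,4]

Hence C_0 ≅ Z^5, C_1 ≅ Z^10, C_2 ≅ Z^5.

Boundary ∂_1: C_1 → C_0 is given by ∂[p,q] = [q] − [p].
The resulting 5×10 matrix has rank 4, and its Smith normal form has invariant factors (1,1,1,1).

Boundary ∂_2: C_2 → C_1 acts by ∂[p,q,r] = [q,r] − [p,r] + [p,q]. For instance
  ∂[0,2,4] = [2,4] − [0,4] + [0,2],
  ∂[1,3,4] = [3,4] − [1,4] + [1,3].
This gives a 10×5 integer matrix of rank 5; reducing to Smith normal form yields diagonal entries (1,1,1,1,1).

Computing H_k = (kernel of ∂_k) / (image of ∂_{k+1}):

  H_0: rank C_0 − rank ∂_1 = 5 − 4 = 1, and the invariant factors of ∂_1 are all 1, so H_0 ≅ Z.
  H_1: rank ker ∂_1 − rank ∂_2 = (10 − 4) − 5 = 1, and the invariant factors of ∂_2 are all 1, so H_1 ≅ Z.
  H_2: rank ker ∂_2 − rank ∂_3 = (5 − 5) − 0 = 0, and there is no ∂_3, so H_2 ≅ 0.

H_0 ≅ Z,  H_1 ≅ Z,  H_2 = 0.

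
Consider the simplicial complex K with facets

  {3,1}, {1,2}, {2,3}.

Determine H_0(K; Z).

H_0 ≅ Z.

Take the total order 1 < 2 < 3 on the vertex set. Then K (dimension 1) consists of the simplices:

  0-simplices (3): [1], [2], [3]
  1-simplices (3): [1,2], [1,3], [2,3]

giving chain groups C_0 ≅ Z^3, C_1 ≅ Z^3.

The boundary map ∂_1: C_1 → C_0 is given by ∂[p,q] = [q] − [p].
This gives a 3×3 integer matrix of rank 2; reducing to Smith normal form yields diagonal entries (1,1).

Reading off H_k = ker ∂_k / im ∂_{k+1}:

  H_0: rank C_0 − rank ∂_1 = 3 − 2 = 1, and the invariant factors of ∂_1 are all 1, so H_0 ≅ Z.

(K is a triangulation of the circle S^1.)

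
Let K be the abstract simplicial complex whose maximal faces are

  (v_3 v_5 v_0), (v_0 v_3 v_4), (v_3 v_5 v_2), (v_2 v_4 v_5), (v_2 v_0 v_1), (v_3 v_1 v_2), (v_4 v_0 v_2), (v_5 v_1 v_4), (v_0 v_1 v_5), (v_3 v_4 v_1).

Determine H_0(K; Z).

H_0 = Z.

We work with the vertex ordering v_0 < v_1 < v_2 < v_3 < v_4 < v_5. The simplices of K, each written with vertices in increasing order, are:

  0-simplices (6): [v_0], [v_1], [v_2], [v_3], [v_4], [v_5]
  1-simplices (15): (15 of them)
  2-simplices (10): [v_0,v_1,v_2], [v_0,v_1,v_5], [v_0,v_2,v_4], [v_0,v_3,v_4], [v_0,v_3,v_5], [v_1,v_2,v_3], [v_1,v_3,v_4], [v_1,v_4,v_5], [v_2,v_3,v_5], [v_2,v_4,v_5]

giving chain groups C_0 ≅ Z^6, C_1 ≅ Z^15, C_2 ≅ Z^10.

∂_1: C_1 → C_0 is given by ∂[p,q] = [q] − [p]. For instance
  ∂[v_1,v_3] = [v_3] − [v_1].
This gives a 6×15 integer matrix of rank 5; reducing to Smith normal form yields diagonal entries (1,1,1,1,1).

The boundary map ∂_2: C_2 → C_1 acts by ∂[p,q,r] = [q,r] − [p,r] + [p,q]. For instance
  ∂[v_0,v_1,v_2] = [v_1,v_2] − [v_0,v_2] + [v_0,v_1],
  ∂[v_1,v_2,v_3] = [v_2,v_3] − [v_1,v_3] + [v_1,v_2].
This gives a 15×10 integer matrix of rank 10; reducing to Smith normal form yields diagonal entries (1,1,1,1,1,1,1,1,1,2).

Now H_k = ker ∂_k / im ∂_{k+1}, so:

  H_0: rank C_0 − rank ∂_1 = 6 − 5 = 1, and the invariant factors of ∂_1 are all 1, so H_0 ≅ Z.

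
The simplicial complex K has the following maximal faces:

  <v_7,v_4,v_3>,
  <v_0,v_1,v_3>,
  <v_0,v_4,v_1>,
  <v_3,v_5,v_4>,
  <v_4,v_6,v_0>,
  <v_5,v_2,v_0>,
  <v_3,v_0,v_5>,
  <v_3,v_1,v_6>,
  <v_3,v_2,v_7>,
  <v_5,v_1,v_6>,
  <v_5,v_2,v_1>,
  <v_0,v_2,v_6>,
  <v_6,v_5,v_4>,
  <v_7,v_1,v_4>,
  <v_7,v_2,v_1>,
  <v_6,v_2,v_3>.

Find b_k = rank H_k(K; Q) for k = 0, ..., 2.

Order the vertices as v_0 < v_1 < v_2 < v_3 < v_4 < v_5 < v_6 < v_7. Listing each simplex with vertices in this order, K has dimension 2 with simplices:

  0-simplices (8): [v_0], [v_1], [v_2], [v_3], [v_4], [v_5], [v_6], [v_7]
  1-simplices (24): (24 of them)
  2-simplices (16): (16 of them)

Hence C_0 ≅ Z^8, C_1 ≅ Z^24, C_2 ≅ Z^16.

∂_1: C_1 → C_0 maps an edge to its endpoints' difference, ∂[p,q] = q − p.
The 8×24 boundary matrix has rank 7 and Smith normal form diag(1,1,1,1,1,1,1).

The boundary map ∂_2: C_2 → C_1 acts by ∂[p,q,r] = [q,r] − [p,r] + [p,q]. For instance
  ∂[v_1,v_2,v_7] = [v_2,v_7] − [v_1,v_7] + [v_1,v_2],
  ∂[v_0,v_4,v_6] = [v_4,v_6] − [v_0,v_6] + [v_0,v_4].
As a 24×16 matrix over Z this has rank 15, with invariant factors (1,1,1,1,1,1,1,1,1,1,1,1,1,1,1).

From H_k ≅ ker(∂_k) / im(∂_{k+1}) we obtain:

  H_0: rank C_0 − rank ∂_1 = 8 − 7 = 1, and the invariant factors of ∂_1 are all 1, so H_0 ≅ Z.
  H_1: rank ker ∂_1 − rank ∂_2 = (24 − 7) − 15 = 2, and the invariant factors of ∂_2 are all 1, so H_1 ≅ Z^2.
  H_2: rank ker ∂_2 − rank ∂_3 = (16 − 15) − 0 = 1, and there is no ∂_3, so H_2 ≅ Z.

As a check, the Euler characteristic is 8 − 24 + 16 = 0, which agrees with 1 − 2 + 1 = 0.

Hence the Betti numbers are b_0 = 1, b_1 = 2, b_2 = 1.

b_0 = 1, b_1 = 2, b_2 = 1.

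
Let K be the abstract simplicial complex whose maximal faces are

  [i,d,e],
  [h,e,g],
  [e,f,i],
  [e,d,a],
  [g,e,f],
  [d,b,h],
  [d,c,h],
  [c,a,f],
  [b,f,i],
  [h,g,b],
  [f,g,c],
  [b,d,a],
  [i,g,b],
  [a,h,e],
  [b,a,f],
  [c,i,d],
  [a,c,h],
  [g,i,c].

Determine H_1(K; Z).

We work with the vertex ordering a < b < c < d < e < f < g < h < i. The simplices of K, each written with vertices in increasing order, are:

  0-simplices (9): a, b, c, d, e, f, g, h, i
  1-simplices (27): ab, ac, ad, ae, af, ah, bd, bf, bg, bh, bi, cd, cf, cg, ch, ci, de, dh, di, ef, eg, eh, ei, fg, fi, gh, gi
  2-simplices (18): abd, abf, acf, ach, ade, aeh, bdh, bfi, bgh, bgi, cdh, cdi, cfg, cgi, dei, efg, efi, egh

Hence C_0 ≅ Z^9, C_1 ≅ Z^27, C_2 ≅ Z^18.

Boundary ∂_1: C_1 → C_0 is given by ∂[p,q] = [q] − [p].
As a 9×27 matrix over Z this has rank 8, with invariant factors (1,1,1,1,1,1,1,1).

Boundary ∂_2: C_2 → C_1 acts by ∂[p,q,r] = [q,r] − [p,r] + [p,q]. For instance
  ∂acf = cf − af + ac,
  ∂bdh = dh − bh + bd.
The resulting 27×18 matrix has rank 18, and its Smith normal form has invariant factors (1,1,1,1,1,1,1,1,1,1,1,1,1,1,1,1,1,2).

Now H_k = ker ∂_k / im ∂_{k+1}, so:

  H_1: rank ker ∂_1 − rank ∂_2 = (27 − 8) − 18 = 1, and ∂_2 has invariant factor 2 > 1, so H_1 ≅ Z ⊕ Z/2.

H_1 ≅ Z ⊕ Z/2.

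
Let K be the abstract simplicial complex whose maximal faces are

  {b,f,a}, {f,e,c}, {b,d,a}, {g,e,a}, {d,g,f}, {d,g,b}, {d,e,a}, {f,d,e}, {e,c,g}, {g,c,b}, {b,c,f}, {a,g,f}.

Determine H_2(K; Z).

H_2 = 0.

Order the vertices as a < b < c < d < e < f < g. Listing each simplex with vertices in this order, K has dimension 2 with simplices:

  0-simplices (7): a, b, c, d, e, f, g
  1-simplices (18): ab, ad, ae, af, ag, bc, bd, bf, bg, ce, cf, cg, de, df, dg, ef, eg, fg
  2-simplices (12): abd, abf, ade, aeg, afg, bcf, bcg, bdg, cef, ceg, def, dfg

so the chain groups are C_0 ≅ Z^7, C_1 ≅ Z^18, C_2 ≅ Z^12.

The boundary map ∂_1: C_1 → C_0 maps an edge to its endpoints' difference, ∂[p,q] = q − p.
This gives a 7×18 integer matrix of rank 6; reducing to Smith normal form yields diagonal entries (1,1,1,1,1,1).

The boundary map ∂_2: C_2 → C_1 acts by ∂[p,q,r] = [q,r] − [p,r] + [p,q]. For instance
  ∂bdg = dg − bg + bd,
  ∂dfg = fg − dg + df.
As a 18×12 matrix over Z this has rank 12, with invariant factors (1,1,1,1,1,1,1,1,1,1,1,2).

Now H_k = ker ∂_k / im ∂_{k+1}, so:

  H_2: rank ker ∂_2 − rank ∂_3 = (12 − 12) − 0 = 0, and there is no ∂_3, so H_2 = 0.

(K is a triangulation of the real projective plane RP^2.)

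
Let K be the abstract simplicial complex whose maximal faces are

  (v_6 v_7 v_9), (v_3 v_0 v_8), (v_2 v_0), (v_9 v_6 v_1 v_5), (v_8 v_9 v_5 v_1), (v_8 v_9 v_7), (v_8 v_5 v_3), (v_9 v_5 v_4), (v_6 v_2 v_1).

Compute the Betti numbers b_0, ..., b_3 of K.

Order the vertices as v_0 < v_1 < v_2 < v_3 < v_4 < v_5 < v_6 < v_7 < v_8 < v_9. Listing each simplex with vertices in this order, K has dimension 3 with simplices:

  0-simplices (10): [v_0], [v_1], [v_2], [v_3], [v_4], [v_5], [v_6], [v_7], [v_8], [v_9]
  1-simplices (21): (21 of them)
  2-simplices (13): (13 of them)
  3-simplices (2): [v_1,v_5,v_6,v_9], [v_1,v_5,v_8,v_9]

Hence C_0 ≅ Z^10, C_1 ≅ Z^21, C_2 ≅ Z^13, C_3 ≅ Z^2.

The boundary map ∂_1: C_1 → C_0 maps an edge to its endpoints' difference, ∂[p,q] = q − p. For instance
  ∂[v_0,v_3] = [v_3] − [v_0].
The resulting 10×21 matrix has rank 9, and its Smith normal form has invariant factors (1,1,1,1,1,1,1,1,1).

Boundary ∂_2: C_2 → C_1 acts by ∂[p,q,r] = [q,r] − [p,r] + [p,q]. For instance
  ∂[v_1,v_8,v_9] = [v_8,v_9] − [v_1,v_9] + [v_1,v_8],
  ∂[v_7,v_8,v_9] = [v_8,v_9] − [v_7,v_9] + [v_7,v_8].
The resulting 21×13 matrix has rank 11, and its Smith normal form has invariant factors (1,1,1,1,1,1,1,1,1,1,1).

The boundary map ∂_3: C_3 → C_2 sends each 3-simplex σ to the alternating sum Σ_i (−1)^i (σ with its i-th vertex removed). For instance
  ∂[v_1,v_5,v_6,v_9] = [v_5,v_6,v_9] − [v_1,v_6,v_9] + [v_1,v_5,v_9] − [v_1,v_5,v_6],
  ∂[v_1,v_5,v_8,v_9] = [v_5,v_8,v_9] − [v_1,v_8,v_9] + [v_1,v_5,v_9] − [v_1,v_5,v_8].
This gives a 13×2 integer matrix of rank 2; reducing to Smith normal form yields diagonal entries (1,1).

Reading off H_k = ker ∂_k / im ∂_{k+1}:

  H_0: rank C_0 − rank ∂_1 = 10 − 9 = 1, and the invariant factors of ∂_1 are all 1, so H_0 = Z.
  H_1: rank ker ∂_1 − rank ∂_2 = (21 − 9) − 11 = 1, and the invariant factors of ∂_2 are all 1, so H_1 = Z.
  H_2: rank ker ∂_2 − rank ∂_3 = (13 − 11) − 2 = 0, and the invariant factors of ∂_3 are all 1, so H_2 = 0.
  H_3: rank ker ∂_3 − rank ∂_4 = (2 − 2) − 0 = 0, and there is no ∂_4, so H_3 = 0.

Hence the Betti numbers are b_0 = 1, b_1 = 1, b_2 = 0, b_3 = 0.

b_0 = 1, b_1 = 1, b_2 = 0, b_3 = 0.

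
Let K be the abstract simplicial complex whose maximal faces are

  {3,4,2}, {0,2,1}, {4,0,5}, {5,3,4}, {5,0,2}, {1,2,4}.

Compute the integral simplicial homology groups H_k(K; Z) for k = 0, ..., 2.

Take the total order 0 < 1 < 2 < 3 < 4 < 5 on the vertex set. Then K (dimension 2) consists of the simplices:

  0-simplices (6): [0], [1], [2], [3], [4], [5]
  1-simplices (12): [0,1], [0,2], [0,4], [0,5], [1,2], [1,4], [2,3], [2,4], [2,5], [3,4], [3,5], [4,5]
  2-simplices (6): [0,1,2], [0,2,5], [0,4,5], [1,2,4], [2,3,4], [3,4,5]

Hence C_0 ≅ Z^6, C_1 ≅ Z^12, C_2 ≅ Z^6.

∂_1: C_1 → C_0 is given by ∂[p,q] = [q] − [p]. For instance
  ∂[3,4] = [4] − [3].
The resulting 6×12 matrix has rank 5, and its Smith normal form has invariant factors (1,1,1,1,1).

∂_2: C_2 → C_1 maps a triangle to the signed sum of its edges. For instance
  ∂[1,2,4] = [2,4] − [1,4] + [1,2],
  ∂[0,2,5] = [2,5] − [0,5] + [0,2].
This gives a 12×6 integer matrix of rank 6; reducing to Smith normal form yields diagonal entries (1,1,1,1,1,1).

From H_k ≅ ker(∂_k) / im(∂_{k+1}) we obtain:

  H_0: rank C_0 − rank ∂_1 = 6 − 5 = 1, and the invariant factors of ∂_1 are all 1, so H_0 = Z.
  H_1: rank ker ∂_1 − rank ∂_2 = (12 − 5) − 6 = 1, and the invariant factors of ∂_2 are all 1, so H_1 = Z.
  H_2: rank ker ∂_2 − rank ∂_3 = (6 − 6) − 0 = 0, and there is no ∂_3, so H_2 = 0.

H_0 = Z,  H_1 = Z,  H_2 = 0.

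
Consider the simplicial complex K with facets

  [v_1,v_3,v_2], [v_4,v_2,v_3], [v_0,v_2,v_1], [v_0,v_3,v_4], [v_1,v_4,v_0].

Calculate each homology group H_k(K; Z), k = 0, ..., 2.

H_0 ≅ Z,  H_1 ≅ Z,  H_2 = 0.

We work with the vertex ordering v_0 < v_1 < v_2 < v_3 < v_4. The simplices of K, each written with vertices in increasing order, are:

  0-simplices (5): [v_0], [v_1], [v_2], [v_3], [v_4]
  1-simplices (10): [v_0,v_1], [v_0,v_2], [v_0,v_3], [v_0,v_4], [v_1,v_2], [v_1,v_3], [v_1,v_4], [v_2,v_3], [v_2,v_4], [v_3,v_4]
  2-simplices (5): [v_0,v_1,v_2], [v_0,v_1,v_4], [v_0,v_3,v_4], [v_1,v_2,v_3], [v_2,v_3,v_4]

so the chain groups are C_0 ≅ Z^5, C_1 ≅ Z^10, C_2 ≅ Z^5.

∂_1: C_1 → C_0 maps an edge to its endpoints' difference, ∂[p,q] = q − p. For instance
  ∂[v_2,v_3] = [v_3] − [v_2].
The resulting 5×10 matrix has rank 4, and its Smith normal form has invariant factors (1,1,1,1).

Boundary ∂_2: C_2 → C_1 maps a triangle to the signed sum of its edges. For instance
  ∂[v_0,v_1,v_2] = [v_1,v_2] − [v_0,v_2] + [v_0,v_1],
  ∂[v_1,v_2,v_3] = [v_2,v_3] − [v_1,v_3] + [v_1,v_2].
As a 10×5 matrix over Z this has rank 5, with invariant factors (1,1,1,1,1).

Now H_k = ker ∂_k / im ∂_{k+1}, so:

  H_0: rank C_0 − rank ∂_1 = 5 − 4 = 1, and the invariant factors of ∂_1 are all 1, so H_0 ≅ Z.
  H_1: rank ker ∂_1 − rank ∂_2 = (10 − 4) − 5 = 1, and the invariant factors of ∂_2 are all 1, so H_1 ≅ Z.
  H_2: rank ker ∂_2 − rank ∂_3 = (5 − 5) − 0 = 0, and there is no ∂_3, so H_2 ≅ 0.

(K is a triangulation of the Möbius band.)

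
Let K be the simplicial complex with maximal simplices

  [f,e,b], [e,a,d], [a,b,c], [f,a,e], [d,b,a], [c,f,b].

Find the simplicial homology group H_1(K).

K has 6 vertices, 12 edges, 6 triangles.
rank ∂_1 = 5, rank ∂_2 = 6 ⇒ b_1 = 12 − 5 − 6 = 1; all invariant factors of ∂_2 are 1 so no torsion. So H_1 = Z.

H_1 ≅ Z.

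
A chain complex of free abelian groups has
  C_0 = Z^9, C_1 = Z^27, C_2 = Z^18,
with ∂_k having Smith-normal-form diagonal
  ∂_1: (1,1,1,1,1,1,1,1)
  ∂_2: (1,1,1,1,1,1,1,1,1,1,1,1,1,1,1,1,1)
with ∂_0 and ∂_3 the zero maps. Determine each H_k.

H_0 ≅ Z,  H_1 ≅ Z^2,  H_2 ≅ Z.

H_0: b_0 = 9 − 0 − 8 = 1; torsion from ∂_1 factors > 1: none. So H_0 ≅ Z.
H_1: b_1 = 27 − 8 − 17 = 2; torsion from ∂_2 factors > 1: none. So H_1 ≅ Z^2.
H_2: b_2 = 18 − 17 − 0 = 1; torsion from ∂_3 factors > 1: none. So H_2 ≅ Z.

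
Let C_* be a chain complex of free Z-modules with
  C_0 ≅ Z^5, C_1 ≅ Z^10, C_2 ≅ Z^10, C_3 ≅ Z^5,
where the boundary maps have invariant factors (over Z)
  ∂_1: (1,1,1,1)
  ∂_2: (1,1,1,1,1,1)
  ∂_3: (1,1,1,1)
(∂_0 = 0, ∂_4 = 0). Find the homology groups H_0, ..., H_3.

H_0 = Z,  H_1 = 0,  H_2 = 0,  H_3 = Z.

H_0: b_0 = 5 − 0 − 4 = 1; torsion from ∂_1 factors > 1: none. So H_0 = Z.
H_1: b_1 = 10 − 4 − 6 = 0; torsion from ∂_2 factors > 1: none. So H_1 = 0.
H_2: b_2 = 10 − 6 − 4 = 0; torsion from ∂_3 factors > 1: none. So H_2 = 0.
H_3: b_3 = 5 − 4 − 0 = 1; torsion from ∂_4 factors > 1: none. So H_3 = Z.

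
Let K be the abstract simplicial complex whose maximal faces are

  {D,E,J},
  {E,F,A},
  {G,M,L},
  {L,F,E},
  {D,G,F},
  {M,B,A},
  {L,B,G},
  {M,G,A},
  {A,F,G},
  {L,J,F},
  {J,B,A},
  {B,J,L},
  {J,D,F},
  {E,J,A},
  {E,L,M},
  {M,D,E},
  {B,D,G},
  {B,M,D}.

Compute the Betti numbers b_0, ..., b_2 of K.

Fix the vertex order A < B < D < E < F < G < J < L < M and write every simplex with vertices in increasing order. Then dim K = 2 and the simplices of K are:

  0-simplices (9): A, B, D, E, F, G, J, L, M
  1-simplices (27): AB, AE, AF, AG, AJ, AM, BD, BG, BJ, BL, BM, DE, DF, DG, DJ, DM, EF, EJ, EL, EM, FG, FJ, FL, GL, GM, JL, LM
  2-simplices (18): ABJ, ABM, AEF, AEJ, AFG, AGM, BDG, BDM, BGL, BJL, DEJ, DEM, DFG, DFJ, EFL, ELM, FJL, GLM

giving chain groups C_0 ≅ Z^9, C_1 ≅ Z^27, C_2 ≅ Z^18.

Boundary ∂_1: C_1 → C_0 maps an edge to its endpoints' difference, ∂[p,q] = q − p. For instance
  ∂AF = F − A.
The resulting 9×27 matrix has rank 8, and its Smith normal form has invariant factors (1,1,1,1,1,1,1,1).

The boundary map ∂_2: C_2 → C_1 sends each 2-simplex [p,q,r] to [q,r] − [p,r] + [p,q]. For instance
  ∂BDM = DM − BM + BD,
  ∂ELM = LM − EM + EL.
The 27×18 boundary matrix has rank 18 and Smith normal form diag(1,1,1,1,1,1,1,1,1,1,1,1,1,1,1,1,1,2).

Computing H_k = (kernel of ∂_k) / (image of ∂_{k+1}):

  H_0: rank C_0 − rank ∂_1 = 9 − 8 = 1, and the invariant factors of ∂_1 are all 1, so H_0 ≅ Z.
  H_1: rank ker ∂_1 − rank ∂_2 = (27 − 8) − 18 = 1, and ∂_2 has invariant factor 2 > 1, so H_1 ≅ Z ⊕ Z/2Z.
  H_2: rank ker ∂_2 − rank ∂_3 = (18 − 18) − 0 = 0, and there is no ∂_3, so H_2 ≅ 0.

Hence the Betti numbers are b_0 = 1, b_1 = 1, b_2 = 0.

b_0 = 1, b_1 = 1, b_2 = 0.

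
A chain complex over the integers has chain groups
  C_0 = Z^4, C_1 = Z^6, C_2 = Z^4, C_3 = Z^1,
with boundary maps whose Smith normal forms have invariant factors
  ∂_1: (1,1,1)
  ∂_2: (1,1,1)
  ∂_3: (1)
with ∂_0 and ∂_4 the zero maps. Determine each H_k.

H_0 ≅ Z,  H_1 = 0,  H_2 = 0,  H_3 = 0.

H_0: b_0 = 4 − 0 − 3 = 1; torsion from ∂_1 factors > 1: none. So H_0 ≅ Z.
H_1: b_1 = 6 − 3 − 3 = 0; torsion from ∂_2 factors > 1: none. So H_1 ≅ 0.
H_2: b_2 = 4 − 3 − 1 = 0; torsion from ∂_3 factors > 1: none. So H_2 ≅ 0.
H_3: b_3 = 1 − 1 − 0 = 0; torsion from ∂_4 factors > 1: none. So H_3 ≅ 0.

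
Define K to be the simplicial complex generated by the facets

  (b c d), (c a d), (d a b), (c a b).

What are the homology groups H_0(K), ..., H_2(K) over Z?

H_0 ≅ Z,  H_1 = 0,  H_2 ≅ Z.

Fix the vertex order a < b < c < d and write every simplex with vertices in increasing order. Then dim K = 2 and the simplices of K are:

  0-simplices (4): a, b, c, d
  1-simplices (6): ab, ac, ad, bc, bd, cd
  2-simplices (4): abc, abd, acd, bcd

so the chain groups are C_0 ≅ Z^4, C_1 ≅ Z^6, C_2 ≅ Z^4.

∂_1: C_1 → C_0 sends each edge [p,q] (with p < q) to q − p. For instance
  ∂ab = b − a.
The resulting 4×6 matrix has rank 3, and its Smith normal form has invariant factors (1,1,1).

The boundary map ∂_2: C_2 → C_1 sends each 2-simplex [p,q,r] to [q,r] − [p,r] + [p,q]. For instance
  ∂bcd = cd − bd + bc,
  ∂abd = bd − ad + ab.
The 6×4 boundary matrix has rank 3 and Smith normal form diag(1,1,1).

Reading off H_k = ker ∂_k / im ∂_{k+1}:

  H_0: rank C_0 − rank ∂_1 = 4 − 3 = 1, and the invariant factors of ∂_1 are all 1, so H_0 = Z.
  H_1: rank ker ∂_1 − rank ∂_2 = (6 − 3) − 3 = 0, and the invariant factors of ∂_2 are all 1, so H_1 = 0.
  H_2: rank ker ∂_2 − rank ∂_3 = (4 − 3) − 0 = 1, and there is no ∂_3, so H_2 = Z.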